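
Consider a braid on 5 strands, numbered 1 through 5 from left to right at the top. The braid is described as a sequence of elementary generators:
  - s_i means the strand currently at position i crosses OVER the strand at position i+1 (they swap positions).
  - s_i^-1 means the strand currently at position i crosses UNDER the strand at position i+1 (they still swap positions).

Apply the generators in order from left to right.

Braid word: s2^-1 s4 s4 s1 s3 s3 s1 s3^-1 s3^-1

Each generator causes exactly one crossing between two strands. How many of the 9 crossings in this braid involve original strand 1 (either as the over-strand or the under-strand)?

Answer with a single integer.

Answer: 2

Derivation:
Gen 1: crossing 2x3. Involves strand 1? no. Count so far: 0
Gen 2: crossing 4x5. Involves strand 1? no. Count so far: 0
Gen 3: crossing 5x4. Involves strand 1? no. Count so far: 0
Gen 4: crossing 1x3. Involves strand 1? yes. Count so far: 1
Gen 5: crossing 2x4. Involves strand 1? no. Count so far: 1
Gen 6: crossing 4x2. Involves strand 1? no. Count so far: 1
Gen 7: crossing 3x1. Involves strand 1? yes. Count so far: 2
Gen 8: crossing 2x4. Involves strand 1? no. Count so far: 2
Gen 9: crossing 4x2. Involves strand 1? no. Count so far: 2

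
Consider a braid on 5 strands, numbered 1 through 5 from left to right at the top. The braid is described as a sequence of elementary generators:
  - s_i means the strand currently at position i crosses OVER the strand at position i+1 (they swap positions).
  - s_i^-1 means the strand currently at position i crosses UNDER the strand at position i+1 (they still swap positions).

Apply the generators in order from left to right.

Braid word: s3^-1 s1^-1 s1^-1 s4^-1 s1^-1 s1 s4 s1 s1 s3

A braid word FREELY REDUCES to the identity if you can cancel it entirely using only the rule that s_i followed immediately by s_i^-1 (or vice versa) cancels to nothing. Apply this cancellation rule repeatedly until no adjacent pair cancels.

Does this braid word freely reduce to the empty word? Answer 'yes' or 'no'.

Answer: yes

Derivation:
Gen 1 (s3^-1): push. Stack: [s3^-1]
Gen 2 (s1^-1): push. Stack: [s3^-1 s1^-1]
Gen 3 (s1^-1): push. Stack: [s3^-1 s1^-1 s1^-1]
Gen 4 (s4^-1): push. Stack: [s3^-1 s1^-1 s1^-1 s4^-1]
Gen 5 (s1^-1): push. Stack: [s3^-1 s1^-1 s1^-1 s4^-1 s1^-1]
Gen 6 (s1): cancels prior s1^-1. Stack: [s3^-1 s1^-1 s1^-1 s4^-1]
Gen 7 (s4): cancels prior s4^-1. Stack: [s3^-1 s1^-1 s1^-1]
Gen 8 (s1): cancels prior s1^-1. Stack: [s3^-1 s1^-1]
Gen 9 (s1): cancels prior s1^-1. Stack: [s3^-1]
Gen 10 (s3): cancels prior s3^-1. Stack: []
Reduced word: (empty)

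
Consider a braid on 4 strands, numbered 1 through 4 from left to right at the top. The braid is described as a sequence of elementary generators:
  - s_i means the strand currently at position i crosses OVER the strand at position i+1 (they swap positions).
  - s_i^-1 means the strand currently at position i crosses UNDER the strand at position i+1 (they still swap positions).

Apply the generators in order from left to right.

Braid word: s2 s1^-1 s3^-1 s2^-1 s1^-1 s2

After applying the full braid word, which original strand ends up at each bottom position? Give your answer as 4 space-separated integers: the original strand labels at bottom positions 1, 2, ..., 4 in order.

Answer: 4 1 3 2

Derivation:
Gen 1 (s2): strand 2 crosses over strand 3. Perm now: [1 3 2 4]
Gen 2 (s1^-1): strand 1 crosses under strand 3. Perm now: [3 1 2 4]
Gen 3 (s3^-1): strand 2 crosses under strand 4. Perm now: [3 1 4 2]
Gen 4 (s2^-1): strand 1 crosses under strand 4. Perm now: [3 4 1 2]
Gen 5 (s1^-1): strand 3 crosses under strand 4. Perm now: [4 3 1 2]
Gen 6 (s2): strand 3 crosses over strand 1. Perm now: [4 1 3 2]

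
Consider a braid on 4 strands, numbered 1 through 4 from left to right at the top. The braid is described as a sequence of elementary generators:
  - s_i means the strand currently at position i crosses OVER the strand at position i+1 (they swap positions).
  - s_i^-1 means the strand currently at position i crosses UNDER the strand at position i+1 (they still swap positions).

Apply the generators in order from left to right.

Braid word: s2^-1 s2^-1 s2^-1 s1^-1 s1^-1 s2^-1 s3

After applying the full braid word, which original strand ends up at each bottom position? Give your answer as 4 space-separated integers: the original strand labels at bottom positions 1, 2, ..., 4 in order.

Gen 1 (s2^-1): strand 2 crosses under strand 3. Perm now: [1 3 2 4]
Gen 2 (s2^-1): strand 3 crosses under strand 2. Perm now: [1 2 3 4]
Gen 3 (s2^-1): strand 2 crosses under strand 3. Perm now: [1 3 2 4]
Gen 4 (s1^-1): strand 1 crosses under strand 3. Perm now: [3 1 2 4]
Gen 5 (s1^-1): strand 3 crosses under strand 1. Perm now: [1 3 2 4]
Gen 6 (s2^-1): strand 3 crosses under strand 2. Perm now: [1 2 3 4]
Gen 7 (s3): strand 3 crosses over strand 4. Perm now: [1 2 4 3]

Answer: 1 2 4 3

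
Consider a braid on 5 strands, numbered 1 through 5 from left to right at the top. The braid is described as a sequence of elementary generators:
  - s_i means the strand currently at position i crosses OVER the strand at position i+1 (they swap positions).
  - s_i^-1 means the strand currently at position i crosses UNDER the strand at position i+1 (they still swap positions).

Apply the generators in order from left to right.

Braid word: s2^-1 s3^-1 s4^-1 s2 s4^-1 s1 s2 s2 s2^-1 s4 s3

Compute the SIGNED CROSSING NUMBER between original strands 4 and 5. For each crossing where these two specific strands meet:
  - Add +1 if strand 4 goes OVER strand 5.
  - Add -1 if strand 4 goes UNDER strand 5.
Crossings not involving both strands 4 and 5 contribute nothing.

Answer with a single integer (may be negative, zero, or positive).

Answer: 0

Derivation:
Gen 1: crossing 2x3. Both 4&5? no. Sum: 0
Gen 2: crossing 2x4. Both 4&5? no. Sum: 0
Gen 3: crossing 2x5. Both 4&5? no. Sum: 0
Gen 4: crossing 3x4. Both 4&5? no. Sum: 0
Gen 5: crossing 5x2. Both 4&5? no. Sum: 0
Gen 6: crossing 1x4. Both 4&5? no. Sum: 0
Gen 7: crossing 1x3. Both 4&5? no. Sum: 0
Gen 8: crossing 3x1. Both 4&5? no. Sum: 0
Gen 9: crossing 1x3. Both 4&5? no. Sum: 0
Gen 10: crossing 2x5. Both 4&5? no. Sum: 0
Gen 11: crossing 1x5. Both 4&5? no. Sum: 0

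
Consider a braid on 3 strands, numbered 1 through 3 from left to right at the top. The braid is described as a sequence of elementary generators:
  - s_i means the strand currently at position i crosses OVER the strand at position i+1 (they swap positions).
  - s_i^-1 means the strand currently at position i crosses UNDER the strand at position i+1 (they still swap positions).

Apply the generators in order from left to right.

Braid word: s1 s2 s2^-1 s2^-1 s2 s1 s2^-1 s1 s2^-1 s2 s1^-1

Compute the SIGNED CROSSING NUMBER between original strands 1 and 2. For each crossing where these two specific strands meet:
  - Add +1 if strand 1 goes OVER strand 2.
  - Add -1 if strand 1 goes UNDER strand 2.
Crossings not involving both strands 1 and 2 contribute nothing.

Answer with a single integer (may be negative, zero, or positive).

Gen 1: 1 over 2. Both 1&2? yes. Contrib: +1. Sum: 1
Gen 2: crossing 1x3. Both 1&2? no. Sum: 1
Gen 3: crossing 3x1. Both 1&2? no. Sum: 1
Gen 4: crossing 1x3. Both 1&2? no. Sum: 1
Gen 5: crossing 3x1. Both 1&2? no. Sum: 1
Gen 6: 2 over 1. Both 1&2? yes. Contrib: -1. Sum: 0
Gen 7: crossing 2x3. Both 1&2? no. Sum: 0
Gen 8: crossing 1x3. Both 1&2? no. Sum: 0
Gen 9: 1 under 2. Both 1&2? yes. Contrib: -1. Sum: -1
Gen 10: 2 over 1. Both 1&2? yes. Contrib: -1. Sum: -2
Gen 11: crossing 3x1. Both 1&2? no. Sum: -2

Answer: -2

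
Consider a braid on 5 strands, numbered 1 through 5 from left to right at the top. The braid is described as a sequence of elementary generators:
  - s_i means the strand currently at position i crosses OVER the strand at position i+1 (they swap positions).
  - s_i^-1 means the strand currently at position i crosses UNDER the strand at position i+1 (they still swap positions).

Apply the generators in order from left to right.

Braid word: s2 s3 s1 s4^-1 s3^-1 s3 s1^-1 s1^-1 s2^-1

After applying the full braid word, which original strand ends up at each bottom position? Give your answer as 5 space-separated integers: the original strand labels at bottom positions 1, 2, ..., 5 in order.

Answer: 3 4 1 5 2

Derivation:
Gen 1 (s2): strand 2 crosses over strand 3. Perm now: [1 3 2 4 5]
Gen 2 (s3): strand 2 crosses over strand 4. Perm now: [1 3 4 2 5]
Gen 3 (s1): strand 1 crosses over strand 3. Perm now: [3 1 4 2 5]
Gen 4 (s4^-1): strand 2 crosses under strand 5. Perm now: [3 1 4 5 2]
Gen 5 (s3^-1): strand 4 crosses under strand 5. Perm now: [3 1 5 4 2]
Gen 6 (s3): strand 5 crosses over strand 4. Perm now: [3 1 4 5 2]
Gen 7 (s1^-1): strand 3 crosses under strand 1. Perm now: [1 3 4 5 2]
Gen 8 (s1^-1): strand 1 crosses under strand 3. Perm now: [3 1 4 5 2]
Gen 9 (s2^-1): strand 1 crosses under strand 4. Perm now: [3 4 1 5 2]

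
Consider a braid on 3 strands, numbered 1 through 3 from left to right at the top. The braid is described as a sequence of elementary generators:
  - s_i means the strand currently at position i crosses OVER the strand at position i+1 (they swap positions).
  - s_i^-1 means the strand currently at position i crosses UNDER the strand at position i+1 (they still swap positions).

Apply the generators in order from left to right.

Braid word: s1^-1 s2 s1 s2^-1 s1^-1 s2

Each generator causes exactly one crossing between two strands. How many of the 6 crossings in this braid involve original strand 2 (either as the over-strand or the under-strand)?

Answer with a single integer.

Answer: 4

Derivation:
Gen 1: crossing 1x2. Involves strand 2? yes. Count so far: 1
Gen 2: crossing 1x3. Involves strand 2? no. Count so far: 1
Gen 3: crossing 2x3. Involves strand 2? yes. Count so far: 2
Gen 4: crossing 2x1. Involves strand 2? yes. Count so far: 3
Gen 5: crossing 3x1. Involves strand 2? no. Count so far: 3
Gen 6: crossing 3x2. Involves strand 2? yes. Count so far: 4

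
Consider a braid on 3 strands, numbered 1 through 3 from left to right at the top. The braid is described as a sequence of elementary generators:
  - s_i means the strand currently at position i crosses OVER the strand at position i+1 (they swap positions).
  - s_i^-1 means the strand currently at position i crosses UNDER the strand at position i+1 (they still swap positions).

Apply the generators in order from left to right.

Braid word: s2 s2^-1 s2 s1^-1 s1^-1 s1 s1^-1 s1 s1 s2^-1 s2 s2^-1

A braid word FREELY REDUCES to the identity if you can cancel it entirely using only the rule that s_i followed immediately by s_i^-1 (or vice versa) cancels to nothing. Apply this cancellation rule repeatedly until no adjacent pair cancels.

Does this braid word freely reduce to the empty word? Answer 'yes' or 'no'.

Gen 1 (s2): push. Stack: [s2]
Gen 2 (s2^-1): cancels prior s2. Stack: []
Gen 3 (s2): push. Stack: [s2]
Gen 4 (s1^-1): push. Stack: [s2 s1^-1]
Gen 5 (s1^-1): push. Stack: [s2 s1^-1 s1^-1]
Gen 6 (s1): cancels prior s1^-1. Stack: [s2 s1^-1]
Gen 7 (s1^-1): push. Stack: [s2 s1^-1 s1^-1]
Gen 8 (s1): cancels prior s1^-1. Stack: [s2 s1^-1]
Gen 9 (s1): cancels prior s1^-1. Stack: [s2]
Gen 10 (s2^-1): cancels prior s2. Stack: []
Gen 11 (s2): push. Stack: [s2]
Gen 12 (s2^-1): cancels prior s2. Stack: []
Reduced word: (empty)

Answer: yes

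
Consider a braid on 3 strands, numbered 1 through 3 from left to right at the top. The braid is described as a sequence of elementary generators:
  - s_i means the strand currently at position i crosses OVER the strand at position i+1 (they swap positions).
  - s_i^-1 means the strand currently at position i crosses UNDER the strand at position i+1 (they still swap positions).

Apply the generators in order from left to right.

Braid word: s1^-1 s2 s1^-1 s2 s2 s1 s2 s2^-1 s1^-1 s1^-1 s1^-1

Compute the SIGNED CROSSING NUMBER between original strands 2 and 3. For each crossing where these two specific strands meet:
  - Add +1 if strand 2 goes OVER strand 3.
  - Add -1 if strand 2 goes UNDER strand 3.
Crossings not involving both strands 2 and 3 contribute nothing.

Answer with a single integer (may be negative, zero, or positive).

Gen 1: crossing 1x2. Both 2&3? no. Sum: 0
Gen 2: crossing 1x3. Both 2&3? no. Sum: 0
Gen 3: 2 under 3. Both 2&3? yes. Contrib: -1. Sum: -1
Gen 4: crossing 2x1. Both 2&3? no. Sum: -1
Gen 5: crossing 1x2. Both 2&3? no. Sum: -1
Gen 6: 3 over 2. Both 2&3? yes. Contrib: -1. Sum: -2
Gen 7: crossing 3x1. Both 2&3? no. Sum: -2
Gen 8: crossing 1x3. Both 2&3? no. Sum: -2
Gen 9: 2 under 3. Both 2&3? yes. Contrib: -1. Sum: -3
Gen 10: 3 under 2. Both 2&3? yes. Contrib: +1. Sum: -2
Gen 11: 2 under 3. Both 2&3? yes. Contrib: -1. Sum: -3

Answer: -3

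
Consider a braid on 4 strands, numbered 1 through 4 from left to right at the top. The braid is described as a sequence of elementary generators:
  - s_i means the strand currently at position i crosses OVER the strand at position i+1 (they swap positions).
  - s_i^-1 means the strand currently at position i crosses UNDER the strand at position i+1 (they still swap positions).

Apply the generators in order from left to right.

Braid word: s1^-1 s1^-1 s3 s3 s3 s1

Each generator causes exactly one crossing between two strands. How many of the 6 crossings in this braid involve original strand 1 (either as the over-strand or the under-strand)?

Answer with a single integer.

Gen 1: crossing 1x2. Involves strand 1? yes. Count so far: 1
Gen 2: crossing 2x1. Involves strand 1? yes. Count so far: 2
Gen 3: crossing 3x4. Involves strand 1? no. Count so far: 2
Gen 4: crossing 4x3. Involves strand 1? no. Count so far: 2
Gen 5: crossing 3x4. Involves strand 1? no. Count so far: 2
Gen 6: crossing 1x2. Involves strand 1? yes. Count so far: 3

Answer: 3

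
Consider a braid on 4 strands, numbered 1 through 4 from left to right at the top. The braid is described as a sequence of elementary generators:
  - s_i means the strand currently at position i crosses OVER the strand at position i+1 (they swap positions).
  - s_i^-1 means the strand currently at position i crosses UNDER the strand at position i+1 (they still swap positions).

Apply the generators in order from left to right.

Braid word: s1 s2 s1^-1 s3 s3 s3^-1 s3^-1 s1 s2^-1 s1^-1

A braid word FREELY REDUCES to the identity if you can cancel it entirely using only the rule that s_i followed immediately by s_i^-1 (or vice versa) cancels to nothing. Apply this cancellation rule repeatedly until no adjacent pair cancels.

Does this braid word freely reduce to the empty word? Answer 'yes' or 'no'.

Answer: yes

Derivation:
Gen 1 (s1): push. Stack: [s1]
Gen 2 (s2): push. Stack: [s1 s2]
Gen 3 (s1^-1): push. Stack: [s1 s2 s1^-1]
Gen 4 (s3): push. Stack: [s1 s2 s1^-1 s3]
Gen 5 (s3): push. Stack: [s1 s2 s1^-1 s3 s3]
Gen 6 (s3^-1): cancels prior s3. Stack: [s1 s2 s1^-1 s3]
Gen 7 (s3^-1): cancels prior s3. Stack: [s1 s2 s1^-1]
Gen 8 (s1): cancels prior s1^-1. Stack: [s1 s2]
Gen 9 (s2^-1): cancels prior s2. Stack: [s1]
Gen 10 (s1^-1): cancels prior s1. Stack: []
Reduced word: (empty)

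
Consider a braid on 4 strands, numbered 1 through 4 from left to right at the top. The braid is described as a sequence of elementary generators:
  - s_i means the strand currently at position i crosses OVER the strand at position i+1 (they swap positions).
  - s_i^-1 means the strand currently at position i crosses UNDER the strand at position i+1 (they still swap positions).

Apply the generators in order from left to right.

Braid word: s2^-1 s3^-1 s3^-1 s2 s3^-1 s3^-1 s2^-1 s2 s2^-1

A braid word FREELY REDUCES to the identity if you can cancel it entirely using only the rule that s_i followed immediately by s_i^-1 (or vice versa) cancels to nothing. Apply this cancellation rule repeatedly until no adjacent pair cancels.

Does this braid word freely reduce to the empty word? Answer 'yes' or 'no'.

Answer: no

Derivation:
Gen 1 (s2^-1): push. Stack: [s2^-1]
Gen 2 (s3^-1): push. Stack: [s2^-1 s3^-1]
Gen 3 (s3^-1): push. Stack: [s2^-1 s3^-1 s3^-1]
Gen 4 (s2): push. Stack: [s2^-1 s3^-1 s3^-1 s2]
Gen 5 (s3^-1): push. Stack: [s2^-1 s3^-1 s3^-1 s2 s3^-1]
Gen 6 (s3^-1): push. Stack: [s2^-1 s3^-1 s3^-1 s2 s3^-1 s3^-1]
Gen 7 (s2^-1): push. Stack: [s2^-1 s3^-1 s3^-1 s2 s3^-1 s3^-1 s2^-1]
Gen 8 (s2): cancels prior s2^-1. Stack: [s2^-1 s3^-1 s3^-1 s2 s3^-1 s3^-1]
Gen 9 (s2^-1): push. Stack: [s2^-1 s3^-1 s3^-1 s2 s3^-1 s3^-1 s2^-1]
Reduced word: s2^-1 s3^-1 s3^-1 s2 s3^-1 s3^-1 s2^-1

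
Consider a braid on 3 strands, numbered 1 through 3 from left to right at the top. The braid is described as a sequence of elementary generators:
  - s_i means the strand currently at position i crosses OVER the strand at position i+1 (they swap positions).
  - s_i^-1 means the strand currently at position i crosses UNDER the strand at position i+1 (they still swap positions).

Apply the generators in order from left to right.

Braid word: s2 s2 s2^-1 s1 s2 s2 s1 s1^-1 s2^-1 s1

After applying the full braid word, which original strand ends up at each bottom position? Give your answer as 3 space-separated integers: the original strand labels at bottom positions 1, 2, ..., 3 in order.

Answer: 2 3 1

Derivation:
Gen 1 (s2): strand 2 crosses over strand 3. Perm now: [1 3 2]
Gen 2 (s2): strand 3 crosses over strand 2. Perm now: [1 2 3]
Gen 3 (s2^-1): strand 2 crosses under strand 3. Perm now: [1 3 2]
Gen 4 (s1): strand 1 crosses over strand 3. Perm now: [3 1 2]
Gen 5 (s2): strand 1 crosses over strand 2. Perm now: [3 2 1]
Gen 6 (s2): strand 2 crosses over strand 1. Perm now: [3 1 2]
Gen 7 (s1): strand 3 crosses over strand 1. Perm now: [1 3 2]
Gen 8 (s1^-1): strand 1 crosses under strand 3. Perm now: [3 1 2]
Gen 9 (s2^-1): strand 1 crosses under strand 2. Perm now: [3 2 1]
Gen 10 (s1): strand 3 crosses over strand 2. Perm now: [2 3 1]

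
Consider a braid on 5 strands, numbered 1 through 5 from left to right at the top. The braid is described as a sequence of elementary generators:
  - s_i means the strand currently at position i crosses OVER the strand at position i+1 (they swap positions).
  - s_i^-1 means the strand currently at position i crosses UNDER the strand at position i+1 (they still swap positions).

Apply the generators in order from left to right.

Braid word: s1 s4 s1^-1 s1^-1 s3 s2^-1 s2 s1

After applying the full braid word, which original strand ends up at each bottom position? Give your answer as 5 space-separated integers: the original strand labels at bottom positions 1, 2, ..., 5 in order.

Gen 1 (s1): strand 1 crosses over strand 2. Perm now: [2 1 3 4 5]
Gen 2 (s4): strand 4 crosses over strand 5. Perm now: [2 1 3 5 4]
Gen 3 (s1^-1): strand 2 crosses under strand 1. Perm now: [1 2 3 5 4]
Gen 4 (s1^-1): strand 1 crosses under strand 2. Perm now: [2 1 3 5 4]
Gen 5 (s3): strand 3 crosses over strand 5. Perm now: [2 1 5 3 4]
Gen 6 (s2^-1): strand 1 crosses under strand 5. Perm now: [2 5 1 3 4]
Gen 7 (s2): strand 5 crosses over strand 1. Perm now: [2 1 5 3 4]
Gen 8 (s1): strand 2 crosses over strand 1. Perm now: [1 2 5 3 4]

Answer: 1 2 5 3 4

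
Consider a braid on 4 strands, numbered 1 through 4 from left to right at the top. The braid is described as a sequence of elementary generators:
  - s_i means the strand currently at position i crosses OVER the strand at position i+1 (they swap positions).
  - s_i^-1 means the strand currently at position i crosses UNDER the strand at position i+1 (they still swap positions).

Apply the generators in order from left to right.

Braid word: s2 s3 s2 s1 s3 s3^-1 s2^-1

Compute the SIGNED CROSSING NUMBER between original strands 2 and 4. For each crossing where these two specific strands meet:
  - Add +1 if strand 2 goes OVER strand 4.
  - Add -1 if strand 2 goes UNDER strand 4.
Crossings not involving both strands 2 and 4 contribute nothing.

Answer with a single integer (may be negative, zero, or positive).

Gen 1: crossing 2x3. Both 2&4? no. Sum: 0
Gen 2: 2 over 4. Both 2&4? yes. Contrib: +1. Sum: 1
Gen 3: crossing 3x4. Both 2&4? no. Sum: 1
Gen 4: crossing 1x4. Both 2&4? no. Sum: 1
Gen 5: crossing 3x2. Both 2&4? no. Sum: 1
Gen 6: crossing 2x3. Both 2&4? no. Sum: 1
Gen 7: crossing 1x3. Both 2&4? no. Sum: 1

Answer: 1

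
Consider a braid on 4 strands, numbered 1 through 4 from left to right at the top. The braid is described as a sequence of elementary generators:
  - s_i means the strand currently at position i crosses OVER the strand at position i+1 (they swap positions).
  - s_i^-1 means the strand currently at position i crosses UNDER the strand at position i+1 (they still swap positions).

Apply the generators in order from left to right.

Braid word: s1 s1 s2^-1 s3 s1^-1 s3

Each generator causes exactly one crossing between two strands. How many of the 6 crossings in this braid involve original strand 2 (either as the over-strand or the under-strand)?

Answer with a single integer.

Gen 1: crossing 1x2. Involves strand 2? yes. Count so far: 1
Gen 2: crossing 2x1. Involves strand 2? yes. Count so far: 2
Gen 3: crossing 2x3. Involves strand 2? yes. Count so far: 3
Gen 4: crossing 2x4. Involves strand 2? yes. Count so far: 4
Gen 5: crossing 1x3. Involves strand 2? no. Count so far: 4
Gen 6: crossing 4x2. Involves strand 2? yes. Count so far: 5

Answer: 5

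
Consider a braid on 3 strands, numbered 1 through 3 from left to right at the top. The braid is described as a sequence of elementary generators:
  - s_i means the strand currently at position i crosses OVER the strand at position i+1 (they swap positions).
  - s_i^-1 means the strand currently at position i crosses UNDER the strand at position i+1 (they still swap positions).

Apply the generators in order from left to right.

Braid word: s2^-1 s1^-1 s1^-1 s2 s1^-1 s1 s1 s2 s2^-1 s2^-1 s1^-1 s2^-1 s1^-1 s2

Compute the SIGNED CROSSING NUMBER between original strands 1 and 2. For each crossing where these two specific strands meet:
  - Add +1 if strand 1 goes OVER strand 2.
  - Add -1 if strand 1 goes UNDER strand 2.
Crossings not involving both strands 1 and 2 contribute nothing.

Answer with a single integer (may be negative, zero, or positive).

Gen 1: crossing 2x3. Both 1&2? no. Sum: 0
Gen 2: crossing 1x3. Both 1&2? no. Sum: 0
Gen 3: crossing 3x1. Both 1&2? no. Sum: 0
Gen 4: crossing 3x2. Both 1&2? no. Sum: 0
Gen 5: 1 under 2. Both 1&2? yes. Contrib: -1. Sum: -1
Gen 6: 2 over 1. Both 1&2? yes. Contrib: -1. Sum: -2
Gen 7: 1 over 2. Both 1&2? yes. Contrib: +1. Sum: -1
Gen 8: crossing 1x3. Both 1&2? no. Sum: -1
Gen 9: crossing 3x1. Both 1&2? no. Sum: -1
Gen 10: crossing 1x3. Both 1&2? no. Sum: -1
Gen 11: crossing 2x3. Both 1&2? no. Sum: -1
Gen 12: 2 under 1. Both 1&2? yes. Contrib: +1. Sum: 0
Gen 13: crossing 3x1. Both 1&2? no. Sum: 0
Gen 14: crossing 3x2. Both 1&2? no. Sum: 0

Answer: 0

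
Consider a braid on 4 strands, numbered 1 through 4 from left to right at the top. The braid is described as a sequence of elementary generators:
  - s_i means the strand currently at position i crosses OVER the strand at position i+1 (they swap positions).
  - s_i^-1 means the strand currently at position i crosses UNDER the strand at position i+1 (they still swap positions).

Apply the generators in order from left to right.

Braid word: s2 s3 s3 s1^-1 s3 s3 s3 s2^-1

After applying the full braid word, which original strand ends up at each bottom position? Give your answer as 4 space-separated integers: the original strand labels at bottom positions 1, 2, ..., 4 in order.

Answer: 3 4 1 2

Derivation:
Gen 1 (s2): strand 2 crosses over strand 3. Perm now: [1 3 2 4]
Gen 2 (s3): strand 2 crosses over strand 4. Perm now: [1 3 4 2]
Gen 3 (s3): strand 4 crosses over strand 2. Perm now: [1 3 2 4]
Gen 4 (s1^-1): strand 1 crosses under strand 3. Perm now: [3 1 2 4]
Gen 5 (s3): strand 2 crosses over strand 4. Perm now: [3 1 4 2]
Gen 6 (s3): strand 4 crosses over strand 2. Perm now: [3 1 2 4]
Gen 7 (s3): strand 2 crosses over strand 4. Perm now: [3 1 4 2]
Gen 8 (s2^-1): strand 1 crosses under strand 4. Perm now: [3 4 1 2]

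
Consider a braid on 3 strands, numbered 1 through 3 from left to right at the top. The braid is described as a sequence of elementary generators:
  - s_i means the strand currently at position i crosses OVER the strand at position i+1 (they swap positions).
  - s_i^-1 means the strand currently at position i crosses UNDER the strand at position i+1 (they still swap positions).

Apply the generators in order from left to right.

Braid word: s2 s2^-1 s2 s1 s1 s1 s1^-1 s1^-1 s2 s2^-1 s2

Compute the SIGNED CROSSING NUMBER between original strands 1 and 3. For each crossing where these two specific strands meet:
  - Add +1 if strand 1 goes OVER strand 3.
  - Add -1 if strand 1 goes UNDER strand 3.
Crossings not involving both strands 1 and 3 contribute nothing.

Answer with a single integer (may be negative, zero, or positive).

Gen 1: crossing 2x3. Both 1&3? no. Sum: 0
Gen 2: crossing 3x2. Both 1&3? no. Sum: 0
Gen 3: crossing 2x3. Both 1&3? no. Sum: 0
Gen 4: 1 over 3. Both 1&3? yes. Contrib: +1. Sum: 1
Gen 5: 3 over 1. Both 1&3? yes. Contrib: -1. Sum: 0
Gen 6: 1 over 3. Both 1&3? yes. Contrib: +1. Sum: 1
Gen 7: 3 under 1. Both 1&3? yes. Contrib: +1. Sum: 2
Gen 8: 1 under 3. Both 1&3? yes. Contrib: -1. Sum: 1
Gen 9: crossing 1x2. Both 1&3? no. Sum: 1
Gen 10: crossing 2x1. Both 1&3? no. Sum: 1
Gen 11: crossing 1x2. Both 1&3? no. Sum: 1

Answer: 1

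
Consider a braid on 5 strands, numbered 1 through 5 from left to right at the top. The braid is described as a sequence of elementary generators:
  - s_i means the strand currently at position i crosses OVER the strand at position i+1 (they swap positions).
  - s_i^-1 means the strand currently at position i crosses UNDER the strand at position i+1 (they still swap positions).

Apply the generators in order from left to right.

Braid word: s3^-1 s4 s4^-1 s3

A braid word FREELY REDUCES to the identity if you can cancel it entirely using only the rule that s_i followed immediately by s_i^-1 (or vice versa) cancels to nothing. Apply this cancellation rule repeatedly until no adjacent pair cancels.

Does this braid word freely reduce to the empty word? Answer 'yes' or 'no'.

Answer: yes

Derivation:
Gen 1 (s3^-1): push. Stack: [s3^-1]
Gen 2 (s4): push. Stack: [s3^-1 s4]
Gen 3 (s4^-1): cancels prior s4. Stack: [s3^-1]
Gen 4 (s3): cancels prior s3^-1. Stack: []
Reduced word: (empty)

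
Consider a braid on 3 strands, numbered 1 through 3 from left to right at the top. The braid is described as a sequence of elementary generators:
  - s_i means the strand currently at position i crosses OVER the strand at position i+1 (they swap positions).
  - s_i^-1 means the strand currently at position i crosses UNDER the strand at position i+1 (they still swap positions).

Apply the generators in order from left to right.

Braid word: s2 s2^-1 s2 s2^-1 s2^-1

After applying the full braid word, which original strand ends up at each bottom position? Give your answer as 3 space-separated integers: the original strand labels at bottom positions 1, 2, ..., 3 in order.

Answer: 1 3 2

Derivation:
Gen 1 (s2): strand 2 crosses over strand 3. Perm now: [1 3 2]
Gen 2 (s2^-1): strand 3 crosses under strand 2. Perm now: [1 2 3]
Gen 3 (s2): strand 2 crosses over strand 3. Perm now: [1 3 2]
Gen 4 (s2^-1): strand 3 crosses under strand 2. Perm now: [1 2 3]
Gen 5 (s2^-1): strand 2 crosses under strand 3. Perm now: [1 3 2]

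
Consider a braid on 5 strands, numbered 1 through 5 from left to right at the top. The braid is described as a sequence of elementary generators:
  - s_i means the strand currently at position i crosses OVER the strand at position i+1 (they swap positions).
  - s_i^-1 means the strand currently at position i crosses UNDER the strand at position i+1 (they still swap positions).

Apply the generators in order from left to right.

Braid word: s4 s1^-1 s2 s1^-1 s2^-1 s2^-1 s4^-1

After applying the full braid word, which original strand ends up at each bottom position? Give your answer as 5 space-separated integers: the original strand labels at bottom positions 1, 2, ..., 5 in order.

Answer: 3 2 1 4 5

Derivation:
Gen 1 (s4): strand 4 crosses over strand 5. Perm now: [1 2 3 5 4]
Gen 2 (s1^-1): strand 1 crosses under strand 2. Perm now: [2 1 3 5 4]
Gen 3 (s2): strand 1 crosses over strand 3. Perm now: [2 3 1 5 4]
Gen 4 (s1^-1): strand 2 crosses under strand 3. Perm now: [3 2 1 5 4]
Gen 5 (s2^-1): strand 2 crosses under strand 1. Perm now: [3 1 2 5 4]
Gen 6 (s2^-1): strand 1 crosses under strand 2. Perm now: [3 2 1 5 4]
Gen 7 (s4^-1): strand 5 crosses under strand 4. Perm now: [3 2 1 4 5]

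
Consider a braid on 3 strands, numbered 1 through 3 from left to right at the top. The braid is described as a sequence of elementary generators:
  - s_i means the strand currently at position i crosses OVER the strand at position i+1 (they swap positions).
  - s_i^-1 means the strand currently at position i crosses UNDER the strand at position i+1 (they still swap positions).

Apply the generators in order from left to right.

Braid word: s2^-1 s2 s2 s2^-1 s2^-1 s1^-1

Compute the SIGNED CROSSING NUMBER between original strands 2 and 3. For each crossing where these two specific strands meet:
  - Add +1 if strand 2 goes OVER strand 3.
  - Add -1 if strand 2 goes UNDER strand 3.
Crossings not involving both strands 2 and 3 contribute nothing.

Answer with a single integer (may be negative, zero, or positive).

Gen 1: 2 under 3. Both 2&3? yes. Contrib: -1. Sum: -1
Gen 2: 3 over 2. Both 2&3? yes. Contrib: -1. Sum: -2
Gen 3: 2 over 3. Both 2&3? yes. Contrib: +1. Sum: -1
Gen 4: 3 under 2. Both 2&3? yes. Contrib: +1. Sum: 0
Gen 5: 2 under 3. Both 2&3? yes. Contrib: -1. Sum: -1
Gen 6: crossing 1x3. Both 2&3? no. Sum: -1

Answer: -1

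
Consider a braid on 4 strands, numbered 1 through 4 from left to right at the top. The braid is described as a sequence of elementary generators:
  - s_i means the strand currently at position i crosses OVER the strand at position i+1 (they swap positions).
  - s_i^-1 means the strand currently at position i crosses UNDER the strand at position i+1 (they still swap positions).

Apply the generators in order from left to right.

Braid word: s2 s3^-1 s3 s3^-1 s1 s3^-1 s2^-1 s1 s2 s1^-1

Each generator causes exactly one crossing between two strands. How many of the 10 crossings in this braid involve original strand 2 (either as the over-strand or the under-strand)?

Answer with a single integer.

Answer: 8

Derivation:
Gen 1: crossing 2x3. Involves strand 2? yes. Count so far: 1
Gen 2: crossing 2x4. Involves strand 2? yes. Count so far: 2
Gen 3: crossing 4x2. Involves strand 2? yes. Count so far: 3
Gen 4: crossing 2x4. Involves strand 2? yes. Count so far: 4
Gen 5: crossing 1x3. Involves strand 2? no. Count so far: 4
Gen 6: crossing 4x2. Involves strand 2? yes. Count so far: 5
Gen 7: crossing 1x2. Involves strand 2? yes. Count so far: 6
Gen 8: crossing 3x2. Involves strand 2? yes. Count so far: 7
Gen 9: crossing 3x1. Involves strand 2? no. Count so far: 7
Gen 10: crossing 2x1. Involves strand 2? yes. Count so far: 8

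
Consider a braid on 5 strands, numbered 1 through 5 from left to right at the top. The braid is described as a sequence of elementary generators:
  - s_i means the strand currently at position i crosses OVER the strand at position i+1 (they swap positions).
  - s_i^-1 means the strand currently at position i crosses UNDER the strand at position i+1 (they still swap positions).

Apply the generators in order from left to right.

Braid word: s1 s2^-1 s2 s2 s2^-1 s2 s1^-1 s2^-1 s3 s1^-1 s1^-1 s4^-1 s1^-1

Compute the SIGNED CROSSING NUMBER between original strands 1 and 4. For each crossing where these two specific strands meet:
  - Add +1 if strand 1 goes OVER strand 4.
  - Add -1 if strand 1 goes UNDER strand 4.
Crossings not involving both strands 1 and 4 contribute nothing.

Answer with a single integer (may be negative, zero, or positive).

Answer: 0

Derivation:
Gen 1: crossing 1x2. Both 1&4? no. Sum: 0
Gen 2: crossing 1x3. Both 1&4? no. Sum: 0
Gen 3: crossing 3x1. Both 1&4? no. Sum: 0
Gen 4: crossing 1x3. Both 1&4? no. Sum: 0
Gen 5: crossing 3x1. Both 1&4? no. Sum: 0
Gen 6: crossing 1x3. Both 1&4? no. Sum: 0
Gen 7: crossing 2x3. Both 1&4? no. Sum: 0
Gen 8: crossing 2x1. Both 1&4? no. Sum: 0
Gen 9: crossing 2x4. Both 1&4? no. Sum: 0
Gen 10: crossing 3x1. Both 1&4? no. Sum: 0
Gen 11: crossing 1x3. Both 1&4? no. Sum: 0
Gen 12: crossing 2x5. Both 1&4? no. Sum: 0
Gen 13: crossing 3x1. Both 1&4? no. Sum: 0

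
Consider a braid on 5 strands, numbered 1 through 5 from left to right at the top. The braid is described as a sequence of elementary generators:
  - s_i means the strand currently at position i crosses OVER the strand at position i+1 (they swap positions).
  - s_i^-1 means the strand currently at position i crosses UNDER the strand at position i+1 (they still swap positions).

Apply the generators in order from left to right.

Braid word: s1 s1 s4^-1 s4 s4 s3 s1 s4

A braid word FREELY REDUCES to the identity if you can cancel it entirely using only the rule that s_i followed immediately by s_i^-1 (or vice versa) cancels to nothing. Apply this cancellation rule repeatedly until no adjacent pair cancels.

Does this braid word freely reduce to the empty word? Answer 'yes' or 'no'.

Answer: no

Derivation:
Gen 1 (s1): push. Stack: [s1]
Gen 2 (s1): push. Stack: [s1 s1]
Gen 3 (s4^-1): push. Stack: [s1 s1 s4^-1]
Gen 4 (s4): cancels prior s4^-1. Stack: [s1 s1]
Gen 5 (s4): push. Stack: [s1 s1 s4]
Gen 6 (s3): push. Stack: [s1 s1 s4 s3]
Gen 7 (s1): push. Stack: [s1 s1 s4 s3 s1]
Gen 8 (s4): push. Stack: [s1 s1 s4 s3 s1 s4]
Reduced word: s1 s1 s4 s3 s1 s4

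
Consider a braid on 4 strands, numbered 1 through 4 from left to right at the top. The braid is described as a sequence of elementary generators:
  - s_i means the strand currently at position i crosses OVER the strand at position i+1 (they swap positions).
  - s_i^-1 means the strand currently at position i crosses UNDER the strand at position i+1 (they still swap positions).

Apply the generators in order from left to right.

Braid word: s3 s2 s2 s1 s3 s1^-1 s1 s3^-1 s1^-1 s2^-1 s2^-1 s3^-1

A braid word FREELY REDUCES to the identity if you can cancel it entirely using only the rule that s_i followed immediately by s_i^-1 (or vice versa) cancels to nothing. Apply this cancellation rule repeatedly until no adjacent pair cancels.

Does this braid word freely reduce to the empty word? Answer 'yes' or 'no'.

Gen 1 (s3): push. Stack: [s3]
Gen 2 (s2): push. Stack: [s3 s2]
Gen 3 (s2): push. Stack: [s3 s2 s2]
Gen 4 (s1): push. Stack: [s3 s2 s2 s1]
Gen 5 (s3): push. Stack: [s3 s2 s2 s1 s3]
Gen 6 (s1^-1): push. Stack: [s3 s2 s2 s1 s3 s1^-1]
Gen 7 (s1): cancels prior s1^-1. Stack: [s3 s2 s2 s1 s3]
Gen 8 (s3^-1): cancels prior s3. Stack: [s3 s2 s2 s1]
Gen 9 (s1^-1): cancels prior s1. Stack: [s3 s2 s2]
Gen 10 (s2^-1): cancels prior s2. Stack: [s3 s2]
Gen 11 (s2^-1): cancels prior s2. Stack: [s3]
Gen 12 (s3^-1): cancels prior s3. Stack: []
Reduced word: (empty)

Answer: yes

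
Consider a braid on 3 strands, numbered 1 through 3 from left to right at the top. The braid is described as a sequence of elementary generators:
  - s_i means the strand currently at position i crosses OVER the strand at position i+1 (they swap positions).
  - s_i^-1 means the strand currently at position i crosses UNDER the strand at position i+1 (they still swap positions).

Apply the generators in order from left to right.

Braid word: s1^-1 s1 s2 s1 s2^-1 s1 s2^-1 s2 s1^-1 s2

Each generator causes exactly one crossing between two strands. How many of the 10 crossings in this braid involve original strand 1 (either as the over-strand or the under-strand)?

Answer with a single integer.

Answer: 7

Derivation:
Gen 1: crossing 1x2. Involves strand 1? yes. Count so far: 1
Gen 2: crossing 2x1. Involves strand 1? yes. Count so far: 2
Gen 3: crossing 2x3. Involves strand 1? no. Count so far: 2
Gen 4: crossing 1x3. Involves strand 1? yes. Count so far: 3
Gen 5: crossing 1x2. Involves strand 1? yes. Count so far: 4
Gen 6: crossing 3x2. Involves strand 1? no. Count so far: 4
Gen 7: crossing 3x1. Involves strand 1? yes. Count so far: 5
Gen 8: crossing 1x3. Involves strand 1? yes. Count so far: 6
Gen 9: crossing 2x3. Involves strand 1? no. Count so far: 6
Gen 10: crossing 2x1. Involves strand 1? yes. Count so far: 7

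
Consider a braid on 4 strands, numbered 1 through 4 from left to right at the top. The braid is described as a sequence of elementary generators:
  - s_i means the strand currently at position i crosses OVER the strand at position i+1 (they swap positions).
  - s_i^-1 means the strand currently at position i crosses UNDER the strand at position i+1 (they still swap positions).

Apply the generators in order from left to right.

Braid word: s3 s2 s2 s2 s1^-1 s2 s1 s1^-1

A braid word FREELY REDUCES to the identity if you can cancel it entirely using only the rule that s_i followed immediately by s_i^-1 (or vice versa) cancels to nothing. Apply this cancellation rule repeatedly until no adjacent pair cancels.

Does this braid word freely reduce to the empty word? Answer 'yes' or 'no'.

Gen 1 (s3): push. Stack: [s3]
Gen 2 (s2): push. Stack: [s3 s2]
Gen 3 (s2): push. Stack: [s3 s2 s2]
Gen 4 (s2): push. Stack: [s3 s2 s2 s2]
Gen 5 (s1^-1): push. Stack: [s3 s2 s2 s2 s1^-1]
Gen 6 (s2): push. Stack: [s3 s2 s2 s2 s1^-1 s2]
Gen 7 (s1): push. Stack: [s3 s2 s2 s2 s1^-1 s2 s1]
Gen 8 (s1^-1): cancels prior s1. Stack: [s3 s2 s2 s2 s1^-1 s2]
Reduced word: s3 s2 s2 s2 s1^-1 s2

Answer: no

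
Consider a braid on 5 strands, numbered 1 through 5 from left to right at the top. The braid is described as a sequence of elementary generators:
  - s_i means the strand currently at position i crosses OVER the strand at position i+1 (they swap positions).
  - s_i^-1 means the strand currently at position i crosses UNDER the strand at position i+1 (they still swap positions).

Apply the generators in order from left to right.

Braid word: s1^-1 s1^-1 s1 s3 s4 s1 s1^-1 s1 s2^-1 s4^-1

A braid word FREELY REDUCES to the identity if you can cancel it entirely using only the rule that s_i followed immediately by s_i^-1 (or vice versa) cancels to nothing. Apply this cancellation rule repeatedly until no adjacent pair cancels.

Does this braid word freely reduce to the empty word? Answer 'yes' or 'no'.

Gen 1 (s1^-1): push. Stack: [s1^-1]
Gen 2 (s1^-1): push. Stack: [s1^-1 s1^-1]
Gen 3 (s1): cancels prior s1^-1. Stack: [s1^-1]
Gen 4 (s3): push. Stack: [s1^-1 s3]
Gen 5 (s4): push. Stack: [s1^-1 s3 s4]
Gen 6 (s1): push. Stack: [s1^-1 s3 s4 s1]
Gen 7 (s1^-1): cancels prior s1. Stack: [s1^-1 s3 s4]
Gen 8 (s1): push. Stack: [s1^-1 s3 s4 s1]
Gen 9 (s2^-1): push. Stack: [s1^-1 s3 s4 s1 s2^-1]
Gen 10 (s4^-1): push. Stack: [s1^-1 s3 s4 s1 s2^-1 s4^-1]
Reduced word: s1^-1 s3 s4 s1 s2^-1 s4^-1

Answer: no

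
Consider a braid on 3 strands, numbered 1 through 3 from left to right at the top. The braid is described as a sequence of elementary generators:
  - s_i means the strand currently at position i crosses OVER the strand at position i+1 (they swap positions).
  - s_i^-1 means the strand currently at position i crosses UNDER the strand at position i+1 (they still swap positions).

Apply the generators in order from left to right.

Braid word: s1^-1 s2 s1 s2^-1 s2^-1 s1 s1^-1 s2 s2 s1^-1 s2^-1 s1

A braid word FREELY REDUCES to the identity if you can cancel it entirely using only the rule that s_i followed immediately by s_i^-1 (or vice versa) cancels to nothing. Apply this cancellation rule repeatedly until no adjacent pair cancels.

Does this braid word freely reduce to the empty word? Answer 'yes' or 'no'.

Gen 1 (s1^-1): push. Stack: [s1^-1]
Gen 2 (s2): push. Stack: [s1^-1 s2]
Gen 3 (s1): push. Stack: [s1^-1 s2 s1]
Gen 4 (s2^-1): push. Stack: [s1^-1 s2 s1 s2^-1]
Gen 5 (s2^-1): push. Stack: [s1^-1 s2 s1 s2^-1 s2^-1]
Gen 6 (s1): push. Stack: [s1^-1 s2 s1 s2^-1 s2^-1 s1]
Gen 7 (s1^-1): cancels prior s1. Stack: [s1^-1 s2 s1 s2^-1 s2^-1]
Gen 8 (s2): cancels prior s2^-1. Stack: [s1^-1 s2 s1 s2^-1]
Gen 9 (s2): cancels prior s2^-1. Stack: [s1^-1 s2 s1]
Gen 10 (s1^-1): cancels prior s1. Stack: [s1^-1 s2]
Gen 11 (s2^-1): cancels prior s2. Stack: [s1^-1]
Gen 12 (s1): cancels prior s1^-1. Stack: []
Reduced word: (empty)

Answer: yes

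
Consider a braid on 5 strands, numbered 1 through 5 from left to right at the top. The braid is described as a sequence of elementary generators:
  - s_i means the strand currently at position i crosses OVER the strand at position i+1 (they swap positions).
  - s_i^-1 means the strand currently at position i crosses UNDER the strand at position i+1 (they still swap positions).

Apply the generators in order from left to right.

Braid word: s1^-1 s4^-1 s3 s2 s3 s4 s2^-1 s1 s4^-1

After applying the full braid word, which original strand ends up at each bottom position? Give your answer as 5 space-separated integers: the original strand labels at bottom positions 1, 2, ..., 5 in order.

Gen 1 (s1^-1): strand 1 crosses under strand 2. Perm now: [2 1 3 4 5]
Gen 2 (s4^-1): strand 4 crosses under strand 5. Perm now: [2 1 3 5 4]
Gen 3 (s3): strand 3 crosses over strand 5. Perm now: [2 1 5 3 4]
Gen 4 (s2): strand 1 crosses over strand 5. Perm now: [2 5 1 3 4]
Gen 5 (s3): strand 1 crosses over strand 3. Perm now: [2 5 3 1 4]
Gen 6 (s4): strand 1 crosses over strand 4. Perm now: [2 5 3 4 1]
Gen 7 (s2^-1): strand 5 crosses under strand 3. Perm now: [2 3 5 4 1]
Gen 8 (s1): strand 2 crosses over strand 3. Perm now: [3 2 5 4 1]
Gen 9 (s4^-1): strand 4 crosses under strand 1. Perm now: [3 2 5 1 4]

Answer: 3 2 5 1 4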